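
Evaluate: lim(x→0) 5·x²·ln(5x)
This is a 0·∞ indeterminate form.

Rewrite 0·∞ as a quotient (0/0 or ∞/∞ form), then apply L'Hôpital's rule:
  lim(x→0) 5·x²·ln(5x) = 0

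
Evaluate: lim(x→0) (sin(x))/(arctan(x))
This is a 0/0 indeterminate form.

Apply L'Hôpital's rule: differentiate numerator and denominator separately.
  f(x) = sin(x)   ⇒   f'(x) = cos(x)
  g(x) = atan(x)   ⇒   g'(x) = 1/(x^2 + 1)
  lim(x→0) f'(x)/g'(x) = lim(x→0) (cos(x))/(1/(x^2 + 1))
  = 1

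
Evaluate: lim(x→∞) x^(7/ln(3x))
This is an exponential indeterminate form.

For exponential indeterminate forms, take the natural log:
  Let L = lim(x→∞) x^(7/ln(3x))
  Then ln(L) = lim(x→∞) [exponent × ln(base)]
  Evaluate using L'Hôpital or standard limits, then exponentiate.
  L = e^(7)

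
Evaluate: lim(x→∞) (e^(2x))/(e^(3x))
This is an ∞/∞ indeterminate form.

Apply L'Hôpital's rule: differentiate numerator and denominator separately.
  f(x) = e^(2·x)   ⇒   f'(x) = 2·e^(2·x)
  g(x) = e^(3·x)   ⇒   g'(x) = 3·e^(3·x)
  lim(x→∞) f'(x)/g'(x) = lim(x→∞) (2·e^(2·x))/(3·e^(3·x))
  = 0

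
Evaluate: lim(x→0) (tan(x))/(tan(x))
This is a 0/0 indeterminate form.

Apply L'Hôpital's rule: differentiate numerator and denominator separately.
  f(x) = tan(x)   ⇒   f'(x) = tan(x)^2 + 1
  g(x) = tan(x)   ⇒   g'(x) = tan(x)^2 + 1
  lim(x→0) f'(x)/g'(x) = lim(x→0) (tan(x)^2 + 1)/(tan(x)^2 + 1)
  = 1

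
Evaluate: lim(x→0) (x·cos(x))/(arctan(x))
This is a 0/0 indeterminate form.

Apply L'Hôpital's rule: differentiate numerator and denominator separately.
  f(x) = x·cos(x)   ⇒   f'(x) = -x·sin(x) + cos(x)
  g(x) = atan(x)   ⇒   g'(x) = 1/(x^2 + 1)
  lim(x→0) f'(x)/g'(x) = lim(x→0) (-x·sin(x) + cos(x))/(1/(x^2 + 1))
  = 1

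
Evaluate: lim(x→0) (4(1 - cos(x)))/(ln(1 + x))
This is a 0/0 indeterminate form.

Apply L'Hôpital's rule: differentiate numerator and denominator separately.
  f(x) = 4 - 4·cos(x)   ⇒   f'(x) = 4·sin(x)
  g(x) = ln(x + 1)   ⇒   g'(x) = 1/(x + 1)
  lim(x→0) f'(x)/g'(x) = lim(x→0) (4·sin(x))/(1/(x + 1))
  = 0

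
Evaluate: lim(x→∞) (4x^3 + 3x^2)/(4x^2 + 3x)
This is an ∞/∞ indeterminate form.

Apply L'Hôpital's rule: differentiate numerator and denominator separately.
  f(x) = 4·x^3 + 3·x^2   ⇒   f'(x) = 12·x^2 + 6·x
  g(x) = 4·x^2 + 3·x   ⇒   g'(x) = 8·x + 3
  lim(x→∞) f'(x)/g'(x) = lim(x→∞) (12·x^2 + 6·x)/(8·x + 3)
  = ∞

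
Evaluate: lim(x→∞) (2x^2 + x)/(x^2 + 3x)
This is an ∞/∞ indeterminate form.

Apply L'Hôpital's rule: differentiate numerator and denominator separately.
  f(x) = 2·x^2 + x   ⇒   f'(x) = 4·x + 1
  g(x) = x^2 + 3·x   ⇒   g'(x) = 2·x + 3
  lim(x→∞) f'(x)/g'(x) = lim(x→∞) (4·x + 1)/(2·x + 3)
  = 2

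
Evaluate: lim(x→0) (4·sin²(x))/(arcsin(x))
This is a 0/0 indeterminate form.

Apply L'Hôpital's rule: differentiate numerator and denominator separately.
  f(x) = 4·sin(x)^2   ⇒   f'(x) = 8·sin(x)·cos(x)
  g(x) = asin(x)   ⇒   g'(x) = 1/sqrt(1 - x^2)
  lim(x→0) f'(x)/g'(x) = lim(x→0) (8·sin(x)·cos(x))/(1/sqrt(1 - x^2))
  = 0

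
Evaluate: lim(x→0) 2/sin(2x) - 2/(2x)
This is an ∞-∞ indeterminate form.

Combine fractions or rationalize to convert ∞-∞ to 0/0 form:
  lim(x→0) 2/sin(2x) - 2/(2x) = 0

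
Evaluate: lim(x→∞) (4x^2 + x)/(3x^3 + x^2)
This is an ∞/∞ indeterminate form.

Apply L'Hôpital's rule: differentiate numerator and denominator separately.
  f(x) = 4·x^2 + x   ⇒   f'(x) = 8·x + 1
  g(x) = 3·x^3 + x^2   ⇒   g'(x) = 9·x^2 + 2·x
  lim(x→∞) f'(x)/g'(x) = lim(x→∞) (8·x + 1)/(9·x^2 + 2·x)
  = 0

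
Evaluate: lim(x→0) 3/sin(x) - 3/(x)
This is an ∞-∞ indeterminate form.

Combine fractions or rationalize to convert ∞-∞ to 0/0 form:
  lim(x→0) 3/sin(x) - 3/(x) = 0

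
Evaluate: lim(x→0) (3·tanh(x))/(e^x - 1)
This is a 0/0 indeterminate form.

Apply L'Hôpital's rule: differentiate numerator and denominator separately.
  f(x) = 3·tanh(x)   ⇒   f'(x) = 3 - 3·tanh(x)^2
  g(x) = e^(x) - 1   ⇒   g'(x) = e^(x)
  lim(x→0) f'(x)/g'(x) = lim(x→0) (3 - 3·tanh(x)^2)/(e^(x))
  = 3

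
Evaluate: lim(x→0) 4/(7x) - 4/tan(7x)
This is an ∞-∞ indeterminate form.

Combine fractions or rationalize to convert ∞-∞ to 0/0 form:
  lim(x→0) 4/(7x) - 4/tan(7x) = 0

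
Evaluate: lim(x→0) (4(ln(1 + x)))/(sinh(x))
This is a 0/0 indeterminate form.

Apply L'Hôpital's rule: differentiate numerator and denominator separately.
  f(x) = 4·ln(x + 1)   ⇒   f'(x) = 4/(x + 1)
  g(x) = sinh(x)   ⇒   g'(x) = cosh(x)
  lim(x→0) f'(x)/g'(x) = lim(x→0) (4/(x + 1))/(cosh(x))
  = 4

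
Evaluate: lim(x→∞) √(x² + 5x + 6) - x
This is an ∞-∞ indeterminate form.

Combine fractions or rationalize to convert ∞-∞ to 0/0 form:
  lim(x→∞) √(x² + 5x + 6) - x = 5/2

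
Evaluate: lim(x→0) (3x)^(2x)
This is an exponential indeterminate form.

For exponential indeterminate forms, take the natural log:
  Let L = lim(x→0) (3x)^(2x)
  Then ln(L) = lim(x→0) [exponent × ln(base)]
  Evaluate using L'Hôpital or standard limits, then exponentiate.
  L = 1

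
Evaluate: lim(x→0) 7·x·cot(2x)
This is a 0·∞ indeterminate form.

Rewrite 0·∞ as a quotient (0/0 or ∞/∞ form), then apply L'Hôpital's rule:
  lim(x→0) 7·x·cot(2x) = 7/2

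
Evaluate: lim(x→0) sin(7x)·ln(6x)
This is a 0·∞ indeterminate form.

Rewrite 0·∞ as a quotient (0/0 or ∞/∞ form), then apply L'Hôpital's rule:
  lim(x→0) sin(7x)·ln(6x) = 0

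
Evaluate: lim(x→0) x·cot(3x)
This is a 0·∞ indeterminate form.

Rewrite 0·∞ as a quotient (0/0 or ∞/∞ form), then apply L'Hôpital's rule:
  lim(x→0) x·cot(3x) = 1/3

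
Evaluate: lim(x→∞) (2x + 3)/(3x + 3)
This is an ∞/∞ indeterminate form.

Apply L'Hôpital's rule: differentiate numerator and denominator separately.
  f(x) = 2·x + 3   ⇒   f'(x) = 2
  g(x) = 3·x + 3   ⇒   g'(x) = 3
  lim(x→∞) f'(x)/g'(x) = lim(x→∞) (2)/(3)
  = 2/3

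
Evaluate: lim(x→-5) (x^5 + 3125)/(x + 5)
This is a standard limit.

Factor or rationalize the expression:
  lim(x→-5) (x^5 + 3125)/(x + 5) = 3125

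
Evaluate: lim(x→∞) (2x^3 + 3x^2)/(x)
This is an ∞/∞ indeterminate form.

Apply L'Hôpital's rule: differentiate numerator and denominator separately.
  f(x) = 2·x^3 + 3·x^2   ⇒   f'(x) = 6·x^2 + 6·x
  g(x) = x   ⇒   g'(x) = 1
  lim(x→∞) f'(x)/g'(x) = lim(x→∞) (6·x^2 + 6·x)/(1)
  = ∞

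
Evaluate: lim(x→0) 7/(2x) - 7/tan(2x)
This is an ∞-∞ indeterminate form.

Combine fractions or rationalize to convert ∞-∞ to 0/0 form:
  lim(x→0) 7/(2x) - 7/tan(2x) = 0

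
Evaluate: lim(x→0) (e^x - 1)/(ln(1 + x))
This is a 0/0 indeterminate form.

Apply L'Hôpital's rule: differentiate numerator and denominator separately.
  f(x) = e^(x) - 1   ⇒   f'(x) = e^(x)
  g(x) = ln(x + 1)   ⇒   g'(x) = 1/(x + 1)
  lim(x→0) f'(x)/g'(x) = lim(x→0) (e^(x))/(1/(x + 1))
  = 1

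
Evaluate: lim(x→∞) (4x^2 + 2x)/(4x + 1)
This is an ∞/∞ indeterminate form.

Apply L'Hôpital's rule: differentiate numerator and denominator separately.
  f(x) = 4·x^2 + 2·x   ⇒   f'(x) = 8·x + 2
  g(x) = 4·x + 1   ⇒   g'(x) = 4
  lim(x→∞) f'(x)/g'(x) = lim(x→∞) (8·x + 2)/(4)
  = ∞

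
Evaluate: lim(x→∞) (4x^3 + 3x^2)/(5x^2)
This is an ∞/∞ indeterminate form.

Apply L'Hôpital's rule: differentiate numerator and denominator separately.
  f(x) = 4·x^3 + 3·x^2   ⇒   f'(x) = 12·x^2 + 6·x
  g(x) = 5·x^2   ⇒   g'(x) = 10·x
  lim(x→∞) f'(x)/g'(x) = lim(x→∞) (12·x^2 + 6·x)/(10·x)
  = ∞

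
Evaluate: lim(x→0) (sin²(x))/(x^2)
This is a 0/0 indeterminate form.

Apply L'Hôpital's rule: differentiate numerator and denominator separately.
  f(x) = sin(x)^2   ⇒   f'(x) = 2·sin(x)·cos(x)
  g(x) = x^2   ⇒   g'(x) = 2·x
  lim(x→0) f'(x)/g'(x) = lim(x→0) (2·sin(x)·cos(x))/(2·x)
  = 1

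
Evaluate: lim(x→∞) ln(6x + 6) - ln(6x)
This is an ∞-∞ indeterminate form.

Combine fractions or rationalize to convert ∞-∞ to 0/0 form:
  lim(x→∞) ln(6x + 6) - ln(6x) = 0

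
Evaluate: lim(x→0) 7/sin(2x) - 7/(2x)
This is an ∞-∞ indeterminate form.

Combine fractions or rationalize to convert ∞-∞ to 0/0 form:
  lim(x→0) 7/sin(2x) - 7/(2x) = 0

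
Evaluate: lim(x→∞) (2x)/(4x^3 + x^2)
This is an ∞/∞ indeterminate form.

Apply L'Hôpital's rule: differentiate numerator and denominator separately.
  f(x) = 2·x   ⇒   f'(x) = 2
  g(x) = 4·x^3 + x^2   ⇒   g'(x) = 12·x^2 + 2·x
  lim(x→∞) f'(x)/g'(x) = lim(x→∞) (2)/(12·x^2 + 2·x)
  = 0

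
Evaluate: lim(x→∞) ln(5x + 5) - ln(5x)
This is an ∞-∞ indeterminate form.

Combine fractions or rationalize to convert ∞-∞ to 0/0 form:
  lim(x→∞) ln(5x + 5) - ln(5x) = 0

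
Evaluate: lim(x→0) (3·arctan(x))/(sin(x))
This is a 0/0 indeterminate form.

Apply L'Hôpital's rule: differentiate numerator and denominator separately.
  f(x) = 3·atan(x)   ⇒   f'(x) = 3/(x^2 + 1)
  g(x) = sin(x)   ⇒   g'(x) = cos(x)
  lim(x→0) f'(x)/g'(x) = lim(x→0) (3/(x^2 + 1))/(cos(x))
  = 3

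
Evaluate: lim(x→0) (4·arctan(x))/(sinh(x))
This is a 0/0 indeterminate form.

Apply L'Hôpital's rule: differentiate numerator and denominator separately.
  f(x) = 4·atan(x)   ⇒   f'(x) = 4/(x^2 + 1)
  g(x) = sinh(x)   ⇒   g'(x) = cosh(x)
  lim(x→0) f'(x)/g'(x) = lim(x→0) (4/(x^2 + 1))/(cosh(x))
  = 4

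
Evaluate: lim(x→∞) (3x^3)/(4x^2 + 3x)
This is an ∞/∞ indeterminate form.

Apply L'Hôpital's rule: differentiate numerator and denominator separately.
  f(x) = 3·x^3   ⇒   f'(x) = 9·x^2
  g(x) = 4·x^2 + 3·x   ⇒   g'(x) = 8·x + 3
  lim(x→∞) f'(x)/g'(x) = lim(x→∞) (9·x^2)/(8·x + 3)
  = ∞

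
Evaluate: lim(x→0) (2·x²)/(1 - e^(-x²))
This is a 0/0 indeterminate form.

Apply L'Hôpital's rule: differentiate numerator and denominator separately.
  f(x) = 2·x^2   ⇒   f'(x) = 4·x
  g(x) = 1 - e^(-x^2)   ⇒   g'(x) = 2·x·e^(-x^2)
  lim(x→0) f'(x)/g'(x) = lim(x→0) (4·x)/(2·x·e^(-x^2))
  = 2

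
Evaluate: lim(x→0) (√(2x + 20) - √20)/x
This is a standard limit.

Factor or rationalize the expression:
  lim(x→0) (√(2x + 20) - √20)/x = sqrt(5)/10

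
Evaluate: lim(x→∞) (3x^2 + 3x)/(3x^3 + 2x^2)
This is an ∞/∞ indeterminate form.

Apply L'Hôpital's rule: differentiate numerator and denominator separately.
  f(x) = 3·x^2 + 3·x   ⇒   f'(x) = 6·x + 3
  g(x) = 3·x^3 + 2·x^2   ⇒   g'(x) = 9·x^2 + 4·x
  lim(x→∞) f'(x)/g'(x) = lim(x→∞) (6·x + 3)/(9·x^2 + 4·x)
  = 0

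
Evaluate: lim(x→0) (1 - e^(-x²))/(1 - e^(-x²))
This is a 0/0 indeterminate form.

Apply L'Hôpital's rule: differentiate numerator and denominator separately.
  f(x) = 1 - e^(-x^2)   ⇒   f'(x) = 2·x·e^(-x^2)
  g(x) = 1 - e^(-x^2)   ⇒   g'(x) = 2·x·e^(-x^2)
  lim(x→0) f'(x)/g'(x) = lim(x→0) (2·x·e^(-x^2))/(2·x·e^(-x^2))
  = 1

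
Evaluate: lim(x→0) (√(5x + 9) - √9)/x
This is a standard limit.

Factor or rationalize the expression:
  lim(x→0) (√(5x + 9) - √9)/x = 5/6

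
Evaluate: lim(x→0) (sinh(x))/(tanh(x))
This is a 0/0 indeterminate form.

Apply L'Hôpital's rule: differentiate numerator and denominator separately.
  f(x) = sinh(x)   ⇒   f'(x) = cosh(x)
  g(x) = tanh(x)   ⇒   g'(x) = 1 - tanh(x)^2
  lim(x→0) f'(x)/g'(x) = lim(x→0) (cosh(x))/(1 - tanh(x)^2)
  = 1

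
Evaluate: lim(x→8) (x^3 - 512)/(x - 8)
This is a standard limit.

Factor or rationalize the expression:
  lim(x→8) (x^3 - 512)/(x - 8) = 192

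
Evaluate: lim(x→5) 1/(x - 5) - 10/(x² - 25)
This is an ∞-∞ indeterminate form.

Combine fractions or rationalize to convert ∞-∞ to 0/0 form:
  lim(x→5) 1/(x - 5) - 10/(x² - 25) = 1/10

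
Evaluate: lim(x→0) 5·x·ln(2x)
This is a 0·∞ indeterminate form.

Rewrite 0·∞ as a quotient (0/0 or ∞/∞ form), then apply L'Hôpital's rule:
  lim(x→0) 5·x·ln(2x) = 0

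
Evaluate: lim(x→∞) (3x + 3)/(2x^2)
This is an ∞/∞ indeterminate form.

Apply L'Hôpital's rule: differentiate numerator and denominator separately.
  f(x) = 3·x + 3   ⇒   f'(x) = 3
  g(x) = 2·x^2   ⇒   g'(x) = 4·x
  lim(x→∞) f'(x)/g'(x) = lim(x→∞) (3)/(4·x)
  = 0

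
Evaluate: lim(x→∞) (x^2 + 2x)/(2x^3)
This is an ∞/∞ indeterminate form.

Apply L'Hôpital's rule: differentiate numerator and denominator separately.
  f(x) = x^2 + 2·x   ⇒   f'(x) = 2·x + 2
  g(x) = 2·x^3   ⇒   g'(x) = 6·x^2
  lim(x→∞) f'(x)/g'(x) = lim(x→∞) (2·x + 2)/(6·x^2)
  = 0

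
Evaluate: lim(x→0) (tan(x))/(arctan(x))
This is a 0/0 indeterminate form.

Apply L'Hôpital's rule: differentiate numerator and denominator separately.
  f(x) = tan(x)   ⇒   f'(x) = tan(x)^2 + 1
  g(x) = atan(x)   ⇒   g'(x) = 1/(x^2 + 1)
  lim(x→0) f'(x)/g'(x) = lim(x→0) (tan(x)^2 + 1)/(1/(x^2 + 1))
  = 1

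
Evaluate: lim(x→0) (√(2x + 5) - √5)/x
This is a standard limit.

Factor or rationalize the expression:
  lim(x→0) (√(2x + 5) - √5)/x = sqrt(5)/5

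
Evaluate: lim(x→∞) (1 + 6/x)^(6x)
This is an exponential indeterminate form.

For exponential indeterminate forms, take the natural log:
  Let L = lim(x→∞) (1 + 6/x)^(6x)
  Then ln(L) = lim(x→∞) [exponent × ln(base)]
  Evaluate using L'Hôpital or standard limits, then exponentiate.
  L = e^(36)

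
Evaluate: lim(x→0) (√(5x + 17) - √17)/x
This is a standard limit.

Factor or rationalize the expression:
  lim(x→0) (√(5x + 17) - √17)/x = 5·sqrt(17)/34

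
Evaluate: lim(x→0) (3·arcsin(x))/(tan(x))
This is a 0/0 indeterminate form.

Apply L'Hôpital's rule: differentiate numerator and denominator separately.
  f(x) = 3·asin(x)   ⇒   f'(x) = 3/sqrt(1 - x^2)
  g(x) = tan(x)   ⇒   g'(x) = tan(x)^2 + 1
  lim(x→0) f'(x)/g'(x) = lim(x→0) (3/sqrt(1 - x^2))/(tan(x)^2 + 1)
  = 3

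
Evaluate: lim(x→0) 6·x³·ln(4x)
This is a 0·∞ indeterminate form.

Rewrite 0·∞ as a quotient (0/0 or ∞/∞ form), then apply L'Hôpital's rule:
  lim(x→0) 6·x³·ln(4x) = 0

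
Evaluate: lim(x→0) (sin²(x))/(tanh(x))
This is a 0/0 indeterminate form.

Apply L'Hôpital's rule: differentiate numerator and denominator separately.
  f(x) = sin(x)^2   ⇒   f'(x) = 2·sin(x)·cos(x)
  g(x) = tanh(x)   ⇒   g'(x) = 1 - tanh(x)^2
  lim(x→0) f'(x)/g'(x) = lim(x→0) (2·sin(x)·cos(x))/(1 - tanh(x)^2)
  = 0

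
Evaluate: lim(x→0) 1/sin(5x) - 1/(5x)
This is an ∞-∞ indeterminate form.

Combine fractions or rationalize to convert ∞-∞ to 0/0 form:
  lim(x→0) 1/sin(5x) - 1/(5x) = 0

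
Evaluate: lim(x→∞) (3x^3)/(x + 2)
This is an ∞/∞ indeterminate form.

Apply L'Hôpital's rule: differentiate numerator and denominator separately.
  f(x) = 3·x^3   ⇒   f'(x) = 9·x^2
  g(x) = x + 2   ⇒   g'(x) = 1
  lim(x→∞) f'(x)/g'(x) = lim(x→∞) (9·x^2)/(1)
  = ∞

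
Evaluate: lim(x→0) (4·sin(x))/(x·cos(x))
This is a 0/0 indeterminate form.

Apply L'Hôpital's rule: differentiate numerator and denominator separately.
  f(x) = 4·sin(x)   ⇒   f'(x) = 4·cos(x)
  g(x) = x·cos(x)   ⇒   g'(x) = -x·sin(x) + cos(x)
  lim(x→0) f'(x)/g'(x) = lim(x→0) (4·cos(x))/(-x·sin(x) + cos(x))
  = 4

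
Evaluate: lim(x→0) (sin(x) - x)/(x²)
This is a 0/0 indeterminate form.

Apply L'Hôpital's rule: differentiate numerator and denominator separately.
  f(x) = -x + sin(x)   ⇒   f'(x) = cos(x) - 1
  g(x) = x^2   ⇒   g'(x) = 2·x
  lim(x→0) f'(x)/g'(x) = lim(x→0) (cos(x) - 1)/(2·x)
  = 0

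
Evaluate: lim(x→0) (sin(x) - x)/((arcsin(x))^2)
This is a 0/0 indeterminate form.

Apply L'Hôpital's rule: differentiate numerator and denominator separately.
  f(x) = -x + sin(x)   ⇒   f'(x) = cos(x) - 1
  g(x) = asin(x)^2   ⇒   g'(x) = 2·asin(x)/sqrt(1 - x^2)
  lim(x→0) f'(x)/g'(x) = lim(x→0) (cos(x) - 1)/(2·asin(x)/sqrt(1 - x^2))
  = 0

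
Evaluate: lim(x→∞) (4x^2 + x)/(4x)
This is an ∞/∞ indeterminate form.

Apply L'Hôpital's rule: differentiate numerator and denominator separately.
  f(x) = 4·x^2 + x   ⇒   f'(x) = 8·x + 1
  g(x) = 4·x   ⇒   g'(x) = 4
  lim(x→∞) f'(x)/g'(x) = lim(x→∞) (8·x + 1)/(4)
  = ∞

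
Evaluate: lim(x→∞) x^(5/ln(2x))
This is an exponential indeterminate form.

For exponential indeterminate forms, take the natural log:
  Let L = lim(x→∞) x^(5/ln(2x))
  Then ln(L) = lim(x→∞) [exponent × ln(base)]
  Evaluate using L'Hôpital or standard limits, then exponentiate.
  L = e^(5)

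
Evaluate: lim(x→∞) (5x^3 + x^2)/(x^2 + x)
This is an ∞/∞ indeterminate form.

Apply L'Hôpital's rule: differentiate numerator and denominator separately.
  f(x) = 5·x^3 + x^2   ⇒   f'(x) = 15·x^2 + 2·x
  g(x) = x^2 + x   ⇒   g'(x) = 2·x + 1
  lim(x→∞) f'(x)/g'(x) = lim(x→∞) (15·x^2 + 2·x)/(2·x + 1)
  = ∞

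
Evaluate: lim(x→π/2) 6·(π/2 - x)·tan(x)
This is a 0·∞ indeterminate form.

Rewrite 0·∞ as a quotient (0/0 or ∞/∞ form), then apply L'Hôpital's rule:
  lim(x→π/2) 6·(π/2 - x)·tan(x) = 6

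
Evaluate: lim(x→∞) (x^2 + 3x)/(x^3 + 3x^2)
This is an ∞/∞ indeterminate form.

Apply L'Hôpital's rule: differentiate numerator and denominator separately.
  f(x) = x^2 + 3·x   ⇒   f'(x) = 2·x + 3
  g(x) = x^3 + 3·x^2   ⇒   g'(x) = 3·x^2 + 6·x
  lim(x→∞) f'(x)/g'(x) = lim(x→∞) (2·x + 3)/(3·x^2 + 6·x)
  = 0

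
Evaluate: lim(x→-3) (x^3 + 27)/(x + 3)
This is a standard limit.

Factor or rationalize the expression:
  lim(x→-3) (x^3 + 27)/(x + 3) = 27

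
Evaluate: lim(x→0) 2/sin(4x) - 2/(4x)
This is an ∞-∞ indeterminate form.

Combine fractions or rationalize to convert ∞-∞ to 0/0 form:
  lim(x→0) 2/sin(4x) - 2/(4x) = 0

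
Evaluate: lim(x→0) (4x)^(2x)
This is an exponential indeterminate form.

For exponential indeterminate forms, take the natural log:
  Let L = lim(x→0) (4x)^(2x)
  Then ln(L) = lim(x→0) [exponent × ln(base)]
  Evaluate using L'Hôpital or standard limits, then exponentiate.
  L = 1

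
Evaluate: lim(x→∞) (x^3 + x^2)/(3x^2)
This is an ∞/∞ indeterminate form.

Apply L'Hôpital's rule: differentiate numerator and denominator separately.
  f(x) = x^3 + x^2   ⇒   f'(x) = 3·x^2 + 2·x
  g(x) = 3·x^2   ⇒   g'(x) = 6·x
  lim(x→∞) f'(x)/g'(x) = lim(x→∞) (3·x^2 + 2·x)/(6·x)
  = ∞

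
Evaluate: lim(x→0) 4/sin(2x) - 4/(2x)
This is an ∞-∞ indeterminate form.

Combine fractions or rationalize to convert ∞-∞ to 0/0 form:
  lim(x→0) 4/sin(2x) - 4/(2x) = 0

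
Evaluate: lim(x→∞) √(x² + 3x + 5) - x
This is an ∞-∞ indeterminate form.

Combine fractions or rationalize to convert ∞-∞ to 0/0 form:
  lim(x→∞) √(x² + 3x + 5) - x = 3/2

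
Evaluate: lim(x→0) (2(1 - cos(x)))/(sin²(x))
This is a 0/0 indeterminate form.

Apply L'Hôpital's rule: differentiate numerator and denominator separately.
  f(x) = 2 - 2·cos(x)   ⇒   f'(x) = 2·sin(x)
  g(x) = sin(x)^2   ⇒   g'(x) = 2·sin(x)·cos(x)
  lim(x→0) f'(x)/g'(x) = lim(x→0) (2·sin(x))/(2·sin(x)·cos(x))
  = 1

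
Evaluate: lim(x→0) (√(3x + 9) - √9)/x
This is a standard limit.

Factor or rationalize the expression:
  lim(x→0) (√(3x + 9) - √9)/x = 1/2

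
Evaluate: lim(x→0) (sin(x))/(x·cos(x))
This is a 0/0 indeterminate form.

Apply L'Hôpital's rule: differentiate numerator and denominator separately.
  f(x) = sin(x)   ⇒   f'(x) = cos(x)
  g(x) = x·cos(x)   ⇒   g'(x) = -x·sin(x) + cos(x)
  lim(x→0) f'(x)/g'(x) = lim(x→0) (cos(x))/(-x·sin(x) + cos(x))
  = 1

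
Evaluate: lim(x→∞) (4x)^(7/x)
This is an exponential indeterminate form.

For exponential indeterminate forms, take the natural log:
  Let L = lim(x→∞) (4x)^(7/x)
  Then ln(L) = lim(x→∞) [exponent × ln(base)]
  Evaluate using L'Hôpital or standard limits, then exponentiate.
  L = 1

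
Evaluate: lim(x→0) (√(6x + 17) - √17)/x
This is a standard limit.

Factor or rationalize the expression:
  lim(x→0) (√(6x + 17) - √17)/x = 3·sqrt(17)/17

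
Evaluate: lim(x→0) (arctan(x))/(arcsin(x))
This is a 0/0 indeterminate form.

Apply L'Hôpital's rule: differentiate numerator and denominator separately.
  f(x) = atan(x)   ⇒   f'(x) = 1/(x^2 + 1)
  g(x) = asin(x)   ⇒   g'(x) = 1/sqrt(1 - x^2)
  lim(x→0) f'(x)/g'(x) = lim(x→0) (1/(x^2 + 1))/(1/sqrt(1 - x^2))
  = 1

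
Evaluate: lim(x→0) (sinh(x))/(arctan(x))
This is a 0/0 indeterminate form.

Apply L'Hôpital's rule: differentiate numerator and denominator separately.
  f(x) = sinh(x)   ⇒   f'(x) = cosh(x)
  g(x) = atan(x)   ⇒   g'(x) = 1/(x^2 + 1)
  lim(x→0) f'(x)/g'(x) = lim(x→0) (cosh(x))/(1/(x^2 + 1))
  = 1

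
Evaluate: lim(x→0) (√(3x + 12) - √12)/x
This is a standard limit.

Factor or rationalize the expression:
  lim(x→0) (√(3x + 12) - √12)/x = sqrt(3)/4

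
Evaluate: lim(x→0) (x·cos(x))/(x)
This is a 0/0 indeterminate form.

Apply L'Hôpital's rule: differentiate numerator and denominator separately.
  f(x) = x·cos(x)   ⇒   f'(x) = -x·sin(x) + cos(x)
  g(x) = x   ⇒   g'(x) = 1
  lim(x→0) f'(x)/g'(x) = lim(x→0) (-x·sin(x) + cos(x))/(1)
  = 1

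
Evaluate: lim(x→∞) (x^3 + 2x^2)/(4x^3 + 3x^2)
This is an ∞/∞ indeterminate form.

Apply L'Hôpital's rule: differentiate numerator and denominator separately.
  f(x) = x^3 + 2·x^2   ⇒   f'(x) = 3·x^2 + 4·x
  g(x) = 4·x^3 + 3·x^2   ⇒   g'(x) = 12·x^2 + 6·x
  lim(x→∞) f'(x)/g'(x) = lim(x→∞) (3·x^2 + 4·x)/(12·x^2 + 6·x)
  = 1/4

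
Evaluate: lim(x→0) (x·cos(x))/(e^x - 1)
This is a 0/0 indeterminate form.

Apply L'Hôpital's rule: differentiate numerator and denominator separately.
  f(x) = x·cos(x)   ⇒   f'(x) = -x·sin(x) + cos(x)
  g(x) = e^(x) - 1   ⇒   g'(x) = e^(x)
  lim(x→0) f'(x)/g'(x) = lim(x→0) (-x·sin(x) + cos(x))/(e^(x))
  = 1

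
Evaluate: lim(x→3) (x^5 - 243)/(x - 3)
This is a standard limit.

Factor or rationalize the expression:
  lim(x→3) (x^5 - 243)/(x - 3) = 405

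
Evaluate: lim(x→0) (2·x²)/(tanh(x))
This is a 0/0 indeterminate form.

Apply L'Hôpital's rule: differentiate numerator and denominator separately.
  f(x) = 2·x^2   ⇒   f'(x) = 4·x
  g(x) = tanh(x)   ⇒   g'(x) = 1 - tanh(x)^2
  lim(x→0) f'(x)/g'(x) = lim(x→0) (4·x)/(1 - tanh(x)^2)
  = 0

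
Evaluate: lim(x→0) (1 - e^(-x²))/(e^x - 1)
This is a 0/0 indeterminate form.

Apply L'Hôpital's rule: differentiate numerator and denominator separately.
  f(x) = 1 - e^(-x^2)   ⇒   f'(x) = 2·x·e^(-x^2)
  g(x) = e^(x) - 1   ⇒   g'(x) = e^(x)
  lim(x→0) f'(x)/g'(x) = lim(x→0) (2·x·e^(-x^2))/(e^(x))
  = 0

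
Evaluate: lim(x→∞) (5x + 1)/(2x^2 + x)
This is an ∞/∞ indeterminate form.

Apply L'Hôpital's rule: differentiate numerator and denominator separately.
  f(x) = 5·x + 1   ⇒   f'(x) = 5
  g(x) = 2·x^2 + x   ⇒   g'(x) = 4·x + 1
  lim(x→∞) f'(x)/g'(x) = lim(x→∞) (5)/(4·x + 1)
  = 0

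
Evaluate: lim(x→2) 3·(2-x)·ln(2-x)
This is a 0·∞ indeterminate form.

Rewrite 0·∞ as a quotient (0/0 or ∞/∞ form), then apply L'Hôpital's rule:
  lim(x→2) 3·(2-x)·ln(2-x) = 0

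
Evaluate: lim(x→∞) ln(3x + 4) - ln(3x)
This is an ∞-∞ indeterminate form.

Combine fractions or rationalize to convert ∞-∞ to 0/0 form:
  lim(x→∞) ln(3x + 4) - ln(3x) = 0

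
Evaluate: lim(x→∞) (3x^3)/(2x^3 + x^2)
This is an ∞/∞ indeterminate form.

Apply L'Hôpital's rule: differentiate numerator and denominator separately.
  f(x) = 3·x^3   ⇒   f'(x) = 9·x^2
  g(x) = 2·x^3 + x^2   ⇒   g'(x) = 6·x^2 + 2·x
  lim(x→∞) f'(x)/g'(x) = lim(x→∞) (9·x^2)/(6·x^2 + 2·x)
  = 3/2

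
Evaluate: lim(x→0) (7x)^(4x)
This is an exponential indeterminate form.

For exponential indeterminate forms, take the natural log:
  Let L = lim(x→0) (7x)^(4x)
  Then ln(L) = lim(x→0) [exponent × ln(base)]
  Evaluate using L'Hôpital or standard limits, then exponentiate.
  L = 1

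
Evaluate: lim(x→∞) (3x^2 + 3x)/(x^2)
This is an ∞/∞ indeterminate form.

Apply L'Hôpital's rule: differentiate numerator and denominator separately.
  f(x) = 3·x^2 + 3·x   ⇒   f'(x) = 6·x + 3
  g(x) = x^2   ⇒   g'(x) = 2·x
  lim(x→∞) f'(x)/g'(x) = lim(x→∞) (6·x + 3)/(2·x)
  = 3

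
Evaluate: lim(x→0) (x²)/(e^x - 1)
This is a 0/0 indeterminate form.

Apply L'Hôpital's rule: differentiate numerator and denominator separately.
  f(x) = x^2   ⇒   f'(x) = 2·x
  g(x) = e^(x) - 1   ⇒   g'(x) = e^(x)
  lim(x→0) f'(x)/g'(x) = lim(x→0) (2·x)/(e^(x))
  = 0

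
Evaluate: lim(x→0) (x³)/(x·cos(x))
This is a 0/0 indeterminate form.

Apply L'Hôpital's rule: differentiate numerator and denominator separately.
  f(x) = x^3   ⇒   f'(x) = 3·x^2
  g(x) = x·cos(x)   ⇒   g'(x) = -x·sin(x) + cos(x)
  lim(x→0) f'(x)/g'(x) = lim(x→0) (3·x^2)/(-x·sin(x) + cos(x))
  = 0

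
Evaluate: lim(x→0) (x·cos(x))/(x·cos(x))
This is a 0/0 indeterminate form.

Apply L'Hôpital's rule: differentiate numerator and denominator separately.
  f(x) = x·cos(x)   ⇒   f'(x) = -x·sin(x) + cos(x)
  g(x) = x·cos(x)   ⇒   g'(x) = -x·sin(x) + cos(x)
  lim(x→0) f'(x)/g'(x) = lim(x→0) (-x·sin(x) + cos(x))/(-x·sin(x) + cos(x))
  = 1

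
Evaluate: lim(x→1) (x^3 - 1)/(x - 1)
This is a standard limit.

Factor or rationalize the expression:
  lim(x→1) (x^3 - 1)/(x - 1) = 3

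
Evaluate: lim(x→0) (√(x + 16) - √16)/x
This is a standard limit.

Factor or rationalize the expression:
  lim(x→0) (√(x + 16) - √16)/x = 1/8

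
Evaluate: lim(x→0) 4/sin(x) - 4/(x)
This is an ∞-∞ indeterminate form.

Combine fractions or rationalize to convert ∞-∞ to 0/0 form:
  lim(x→0) 4/sin(x) - 4/(x) = 0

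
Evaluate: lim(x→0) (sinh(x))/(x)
This is a 0/0 indeterminate form.

Apply L'Hôpital's rule: differentiate numerator and denominator separately.
  f(x) = sinh(x)   ⇒   f'(x) = cosh(x)
  g(x) = x   ⇒   g'(x) = 1
  lim(x→0) f'(x)/g'(x) = lim(x→0) (cosh(x))/(1)
  = 1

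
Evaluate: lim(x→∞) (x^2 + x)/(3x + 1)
This is an ∞/∞ indeterminate form.

Apply L'Hôpital's rule: differentiate numerator and denominator separately.
  f(x) = x^2 + x   ⇒   f'(x) = 2·x + 1
  g(x) = 3·x + 1   ⇒   g'(x) = 3
  lim(x→∞) f'(x)/g'(x) = lim(x→∞) (2·x + 1)/(3)
  = ∞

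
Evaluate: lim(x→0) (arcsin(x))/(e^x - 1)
This is a 0/0 indeterminate form.

Apply L'Hôpital's rule: differentiate numerator and denominator separately.
  f(x) = asin(x)   ⇒   f'(x) = 1/sqrt(1 - x^2)
  g(x) = e^(x) - 1   ⇒   g'(x) = e^(x)
  lim(x→0) f'(x)/g'(x) = lim(x→0) (1/sqrt(1 - x^2))/(e^(x))
  = 1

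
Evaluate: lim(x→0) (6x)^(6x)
This is an exponential indeterminate form.

For exponential indeterminate forms, take the natural log:
  Let L = lim(x→0) (6x)^(6x)
  Then ln(L) = lim(x→0) [exponent × ln(base)]
  Evaluate using L'Hôpital or standard limits, then exponentiate.
  L = 1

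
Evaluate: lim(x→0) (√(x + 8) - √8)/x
This is a standard limit.

Factor or rationalize the expression:
  lim(x→0) (√(x + 8) - √8)/x = sqrt(2)/8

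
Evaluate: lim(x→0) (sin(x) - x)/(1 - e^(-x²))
This is a 0/0 indeterminate form.

Apply L'Hôpital's rule: differentiate numerator and denominator separately.
  f(x) = -x + sin(x)   ⇒   f'(x) = cos(x) - 1
  g(x) = 1 - e^(-x^2)   ⇒   g'(x) = 2·x·e^(-x^2)
  lim(x→0) f'(x)/g'(x) = lim(x→0) (cos(x) - 1)/(2·x·e^(-x^2))
  = 0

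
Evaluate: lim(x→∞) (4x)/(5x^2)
This is an ∞/∞ indeterminate form.

Apply L'Hôpital's rule: differentiate numerator and denominator separately.
  f(x) = 4·x   ⇒   f'(x) = 4
  g(x) = 5·x^2   ⇒   g'(x) = 10·x
  lim(x→∞) f'(x)/g'(x) = lim(x→∞) (4)/(10·x)
  = 0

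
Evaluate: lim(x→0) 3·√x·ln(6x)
This is a 0·∞ indeterminate form.

Rewrite 0·∞ as a quotient (0/0 or ∞/∞ form), then apply L'Hôpital's rule:
  lim(x→0) 3·√x·ln(6x) = 0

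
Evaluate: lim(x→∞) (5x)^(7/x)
This is an exponential indeterminate form.

For exponential indeterminate forms, take the natural log:
  Let L = lim(x→∞) (5x)^(7/x)
  Then ln(L) = lim(x→∞) [exponent × ln(base)]
  Evaluate using L'Hôpital or standard limits, then exponentiate.
  L = 1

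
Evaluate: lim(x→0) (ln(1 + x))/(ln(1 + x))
This is a 0/0 indeterminate form.

Apply L'Hôpital's rule: differentiate numerator and denominator separately.
  f(x) = ln(x + 1)   ⇒   f'(x) = 1/(x + 1)
  g(x) = ln(x + 1)   ⇒   g'(x) = 1/(x + 1)
  lim(x→0) f'(x)/g'(x) = lim(x→0) (1/(x + 1))/(1/(x + 1))
  = 1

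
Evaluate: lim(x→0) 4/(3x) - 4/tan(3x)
This is an ∞-∞ indeterminate form.

Combine fractions or rationalize to convert ∞-∞ to 0/0 form:
  lim(x→0) 4/(3x) - 4/tan(3x) = 0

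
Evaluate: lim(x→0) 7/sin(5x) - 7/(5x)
This is an ∞-∞ indeterminate form.

Combine fractions or rationalize to convert ∞-∞ to 0/0 form:
  lim(x→0) 7/sin(5x) - 7/(5x) = 0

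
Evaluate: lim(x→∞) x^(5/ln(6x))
This is an exponential indeterminate form.

For exponential indeterminate forms, take the natural log:
  Let L = lim(x→∞) x^(5/ln(6x))
  Then ln(L) = lim(x→∞) [exponent × ln(base)]
  Evaluate using L'Hôpital or standard limits, then exponentiate.
  L = e^(5)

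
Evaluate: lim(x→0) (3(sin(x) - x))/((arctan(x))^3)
This is a 0/0 indeterminate form.

Apply L'Hôpital's rule: differentiate numerator and denominator separately.
  f(x) = -3·x + 3·sin(x)   ⇒   f'(x) = 3·cos(x) - 3
  g(x) = atan(x)^3   ⇒   g'(x) = 3·atan(x)^2/(x^2 + 1)
  lim(x→0) f'(x)/g'(x) = lim(x→0) (3·cos(x) - 3)/(3·atan(x)^2/(x^2 + 1))
  = -1/2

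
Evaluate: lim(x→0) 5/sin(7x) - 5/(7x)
This is an ∞-∞ indeterminate form.

Combine fractions or rationalize to convert ∞-∞ to 0/0 form:
  lim(x→0) 5/sin(7x) - 5/(7x) = 0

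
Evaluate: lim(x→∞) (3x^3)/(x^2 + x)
This is an ∞/∞ indeterminate form.

Apply L'Hôpital's rule: differentiate numerator and denominator separately.
  f(x) = 3·x^3   ⇒   f'(x) = 9·x^2
  g(x) = x^2 + x   ⇒   g'(x) = 2·x + 1
  lim(x→∞) f'(x)/g'(x) = lim(x→∞) (9·x^2)/(2·x + 1)
  = ∞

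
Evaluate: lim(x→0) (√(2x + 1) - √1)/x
This is a standard limit.

Factor or rationalize the expression:
  lim(x→0) (√(2x + 1) - √1)/x = 1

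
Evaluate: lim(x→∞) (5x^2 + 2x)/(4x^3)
This is an ∞/∞ indeterminate form.

Apply L'Hôpital's rule: differentiate numerator and denominator separately.
  f(x) = 5·x^2 + 2·x   ⇒   f'(x) = 10·x + 2
  g(x) = 4·x^3   ⇒   g'(x) = 12·x^2
  lim(x→∞) f'(x)/g'(x) = lim(x→∞) (10·x + 2)/(12·x^2)
  = 0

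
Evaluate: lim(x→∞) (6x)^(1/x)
This is an exponential indeterminate form.

For exponential indeterminate forms, take the natural log:
  Let L = lim(x→∞) (6x)^(1/x)
  Then ln(L) = lim(x→∞) [exponent × ln(base)]
  Evaluate using L'Hôpital or standard limits, then exponentiate.
  L = 1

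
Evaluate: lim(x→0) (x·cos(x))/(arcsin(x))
This is a 0/0 indeterminate form.

Apply L'Hôpital's rule: differentiate numerator and denominator separately.
  f(x) = x·cos(x)   ⇒   f'(x) = -x·sin(x) + cos(x)
  g(x) = asin(x)   ⇒   g'(x) = 1/sqrt(1 - x^2)
  lim(x→0) f'(x)/g'(x) = lim(x→0) (-x·sin(x) + cos(x))/(1/sqrt(1 - x^2))
  = 1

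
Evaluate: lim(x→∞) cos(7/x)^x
This is an exponential indeterminate form.

For exponential indeterminate forms, take the natural log:
  Let L = lim(x→∞) cos(7/x)^x
  Then ln(L) = lim(x→∞) [exponent × ln(base)]
  Evaluate using L'Hôpital or standard limits, then exponentiate.
  L = 1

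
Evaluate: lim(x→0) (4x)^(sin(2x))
This is an exponential indeterminate form.

For exponential indeterminate forms, take the natural log:
  Let L = lim(x→0) (4x)^(sin(2x))
  Then ln(L) = lim(x→0) [exponent × ln(base)]
  Evaluate using L'Hôpital or standard limits, then exponentiate.
  L = 1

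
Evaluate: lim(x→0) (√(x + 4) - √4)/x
This is a standard limit.

Factor or rationalize the expression:
  lim(x→0) (√(x + 4) - √4)/x = 1/4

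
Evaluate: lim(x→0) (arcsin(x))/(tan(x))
This is a 0/0 indeterminate form.

Apply L'Hôpital's rule: differentiate numerator and denominator separately.
  f(x) = asin(x)   ⇒   f'(x) = 1/sqrt(1 - x^2)
  g(x) = tan(x)   ⇒   g'(x) = tan(x)^2 + 1
  lim(x→0) f'(x)/g'(x) = lim(x→0) (1/sqrt(1 - x^2))/(tan(x)^2 + 1)
  = 1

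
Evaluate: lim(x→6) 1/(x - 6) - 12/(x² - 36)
This is an ∞-∞ indeterminate form.

Combine fractions or rationalize to convert ∞-∞ to 0/0 form:
  lim(x→6) 1/(x - 6) - 12/(x² - 36) = 1/12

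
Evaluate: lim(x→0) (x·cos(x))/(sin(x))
This is a 0/0 indeterminate form.

Apply L'Hôpital's rule: differentiate numerator and denominator separately.
  f(x) = x·cos(x)   ⇒   f'(x) = -x·sin(x) + cos(x)
  g(x) = sin(x)   ⇒   g'(x) = cos(x)
  lim(x→0) f'(x)/g'(x) = lim(x→0) (-x·sin(x) + cos(x))/(cos(x))
  = 1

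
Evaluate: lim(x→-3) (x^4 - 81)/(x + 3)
This is a standard limit.

Factor or rationalize the expression:
  lim(x→-3) (x^4 - 81)/(x + 3) = -108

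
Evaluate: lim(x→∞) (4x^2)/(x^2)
This is an ∞/∞ indeterminate form.

Apply L'Hôpital's rule: differentiate numerator and denominator separately.
  f(x) = 4·x^2   ⇒   f'(x) = 8·x
  g(x) = x^2   ⇒   g'(x) = 2·x
  lim(x→∞) f'(x)/g'(x) = lim(x→∞) (8·x)/(2·x)
  = 4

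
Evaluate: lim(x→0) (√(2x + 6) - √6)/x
This is a standard limit.

Factor or rationalize the expression:
  lim(x→0) (√(2x + 6) - √6)/x = sqrt(6)/6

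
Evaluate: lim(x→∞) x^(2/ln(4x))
This is an exponential indeterminate form.

For exponential indeterminate forms, take the natural log:
  Let L = lim(x→∞) x^(2/ln(4x))
  Then ln(L) = lim(x→∞) [exponent × ln(base)]
  Evaluate using L'Hôpital or standard limits, then exponentiate.
  L = e²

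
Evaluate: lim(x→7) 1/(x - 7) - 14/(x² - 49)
This is an ∞-∞ indeterminate form.

Combine fractions or rationalize to convert ∞-∞ to 0/0 form:
  lim(x→7) 1/(x - 7) - 14/(x² - 49) = 1/14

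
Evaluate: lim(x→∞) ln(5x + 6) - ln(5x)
This is an ∞-∞ indeterminate form.

Combine fractions or rationalize to convert ∞-∞ to 0/0 form:
  lim(x→∞) ln(5x + 6) - ln(5x) = 0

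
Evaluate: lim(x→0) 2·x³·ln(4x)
This is a 0·∞ indeterminate form.

Rewrite 0·∞ as a quotient (0/0 or ∞/∞ form), then apply L'Hôpital's rule:
  lim(x→0) 2·x³·ln(4x) = 0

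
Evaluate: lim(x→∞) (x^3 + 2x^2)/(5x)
This is an ∞/∞ indeterminate form.

Apply L'Hôpital's rule: differentiate numerator and denominator separately.
  f(x) = x^3 + 2·x^2   ⇒   f'(x) = 3·x^2 + 4·x
  g(x) = 5·x   ⇒   g'(x) = 5
  lim(x→∞) f'(x)/g'(x) = lim(x→∞) (3·x^2 + 4·x)/(5)
  = ∞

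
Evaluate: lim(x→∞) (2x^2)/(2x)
This is an ∞/∞ indeterminate form.

Apply L'Hôpital's rule: differentiate numerator and denominator separately.
  f(x) = 2·x^2   ⇒   f'(x) = 4·x
  g(x) = 2·x   ⇒   g'(x) = 2
  lim(x→∞) f'(x)/g'(x) = lim(x→∞) (4·x)/(2)
  = ∞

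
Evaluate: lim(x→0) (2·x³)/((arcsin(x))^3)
This is a 0/0 indeterminate form.

Apply L'Hôpital's rule: differentiate numerator and denominator separately.
  f(x) = 2·x^3   ⇒   f'(x) = 6·x^2
  g(x) = asin(x)^3   ⇒   g'(x) = 3·asin(x)^2/sqrt(1 - x^2)
  lim(x→0) f'(x)/g'(x) = lim(x→0) (6·x^2)/(3·asin(x)^2/sqrt(1 - x^2))
  = 2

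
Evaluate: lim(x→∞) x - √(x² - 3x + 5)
This is an ∞-∞ indeterminate form.

Combine fractions or rationalize to convert ∞-∞ to 0/0 form:
  lim(x→∞) x - √(x² - 3x + 5) = 3/2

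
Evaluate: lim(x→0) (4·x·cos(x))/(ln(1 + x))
This is a 0/0 indeterminate form.

Apply L'Hôpital's rule: differentiate numerator and denominator separately.
  f(x) = 4·x·cos(x)   ⇒   f'(x) = -4·x·sin(x) + 4·cos(x)
  g(x) = ln(x + 1)   ⇒   g'(x) = 1/(x + 1)
  lim(x→0) f'(x)/g'(x) = lim(x→0) (-4·x·sin(x) + 4·cos(x))/(1/(x + 1))
  = 4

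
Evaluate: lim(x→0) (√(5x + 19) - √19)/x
This is a standard limit.

Factor or rationalize the expression:
  lim(x→0) (√(5x + 19) - √19)/x = 5·sqrt(19)/38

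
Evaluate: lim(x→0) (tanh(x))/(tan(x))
This is a 0/0 indeterminate form.

Apply L'Hôpital's rule: differentiate numerator and denominator separately.
  f(x) = tanh(x)   ⇒   f'(x) = 1 - tanh(x)^2
  g(x) = tan(x)   ⇒   g'(x) = tan(x)^2 + 1
  lim(x→0) f'(x)/g'(x) = lim(x→0) (1 - tanh(x)^2)/(tan(x)^2 + 1)
  = 1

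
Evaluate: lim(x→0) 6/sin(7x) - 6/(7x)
This is an ∞-∞ indeterminate form.

Combine fractions or rationalize to convert ∞-∞ to 0/0 form:
  lim(x→0) 6/sin(7x) - 6/(7x) = 0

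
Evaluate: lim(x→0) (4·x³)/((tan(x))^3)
This is a 0/0 indeterminate form.

Apply L'Hôpital's rule: differentiate numerator and denominator separately.
  f(x) = 4·x^3   ⇒   f'(x) = 12·x^2
  g(x) = tan(x)^3   ⇒   g'(x) = (3·tan(x)^2 + 3)·tan(x)^2
  lim(x→0) f'(x)/g'(x) = lim(x→0) (12·x^2)/((3·tan(x)^2 + 3)·tan(x)^2)
  = 4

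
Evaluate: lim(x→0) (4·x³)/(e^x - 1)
This is a 0/0 indeterminate form.

Apply L'Hôpital's rule: differentiate numerator and denominator separately.
  f(x) = 4·x^3   ⇒   f'(x) = 12·x^2
  g(x) = e^(x) - 1   ⇒   g'(x) = e^(x)
  lim(x→0) f'(x)/g'(x) = lim(x→0) (12·x^2)/(e^(x))
  = 0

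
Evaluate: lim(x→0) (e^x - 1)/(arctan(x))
This is a 0/0 indeterminate form.

Apply L'Hôpital's rule: differentiate numerator and denominator separately.
  f(x) = e^(x) - 1   ⇒   f'(x) = e^(x)
  g(x) = atan(x)   ⇒   g'(x) = 1/(x^2 + 1)
  lim(x→0) f'(x)/g'(x) = lim(x→0) (e^(x))/(1/(x^2 + 1))
  = 1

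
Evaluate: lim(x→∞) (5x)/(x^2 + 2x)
This is an ∞/∞ indeterminate form.

Apply L'Hôpital's rule: differentiate numerator and denominator separately.
  f(x) = 5·x   ⇒   f'(x) = 5
  g(x) = x^2 + 2·x   ⇒   g'(x) = 2·x + 2
  lim(x→∞) f'(x)/g'(x) = lim(x→∞) (5)/(2·x + 2)
  = 0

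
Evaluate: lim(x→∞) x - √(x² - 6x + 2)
This is an ∞-∞ indeterminate form.

Combine fractions or rationalize to convert ∞-∞ to 0/0 form:
  lim(x→∞) x - √(x² - 6x + 2) = 3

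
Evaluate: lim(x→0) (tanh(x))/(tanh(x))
This is a 0/0 indeterminate form.

Apply L'Hôpital's rule: differentiate numerator and denominator separately.
  f(x) = tanh(x)   ⇒   f'(x) = 1 - tanh(x)^2
  g(x) = tanh(x)   ⇒   g'(x) = 1 - tanh(x)^2
  lim(x→0) f'(x)/g'(x) = lim(x→0) (1 - tanh(x)^2)/(1 - tanh(x)^2)
  = 1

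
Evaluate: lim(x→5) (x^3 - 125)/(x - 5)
This is a standard limit.

Factor or rationalize the expression:
  lim(x→5) (x^3 - 125)/(x - 5) = 75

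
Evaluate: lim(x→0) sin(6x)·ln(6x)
This is a 0·∞ indeterminate form.

Rewrite 0·∞ as a quotient (0/0 or ∞/∞ form), then apply L'Hôpital's rule:
  lim(x→0) sin(6x)·ln(6x) = 0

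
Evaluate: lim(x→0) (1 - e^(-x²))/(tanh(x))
This is a 0/0 indeterminate form.

Apply L'Hôpital's rule: differentiate numerator and denominator separately.
  f(x) = 1 - e^(-x^2)   ⇒   f'(x) = 2·x·e^(-x^2)
  g(x) = tanh(x)   ⇒   g'(x) = 1 - tanh(x)^2
  lim(x→0) f'(x)/g'(x) = lim(x→0) (2·x·e^(-x^2))/(1 - tanh(x)^2)
  = 0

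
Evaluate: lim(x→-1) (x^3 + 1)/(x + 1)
This is a standard limit.

Factor or rationalize the expression:
  lim(x→-1) (x^3 + 1)/(x + 1) = 3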